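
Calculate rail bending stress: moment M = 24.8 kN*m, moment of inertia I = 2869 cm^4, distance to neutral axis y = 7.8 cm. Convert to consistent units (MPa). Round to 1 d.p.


Convert units:
M = 24.8 kN*m = 24800000 N*mm
y = 7.8 cm = 78 mm
I = 2869 cm^4 = 28690000 mm^4
sigma = 24800000 * 78 / 28690000
sigma = 67.4 MPa

67.4


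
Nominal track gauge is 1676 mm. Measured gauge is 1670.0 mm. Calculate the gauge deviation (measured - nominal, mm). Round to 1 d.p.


Deviation = measured - nominal
Deviation = 1670.0 - 1676
Deviation = -6.0 mm

-6.0


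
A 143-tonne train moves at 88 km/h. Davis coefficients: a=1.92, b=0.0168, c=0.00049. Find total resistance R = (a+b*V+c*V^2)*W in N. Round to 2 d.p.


b*V = 0.0168 * 88 = 1.4784
c*V^2 = 0.00049 * 7744 = 3.79456
R_per_t = 1.92 + 1.4784 + 3.79456 = 7.19296 N/t
R_total = 7.19296 * 143 = 1028.59 N

1028.59


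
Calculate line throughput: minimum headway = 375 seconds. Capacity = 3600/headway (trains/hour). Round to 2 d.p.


Capacity = 3600 / headway
Capacity = 3600 / 375
Capacity = 9.60 trains/hour

9.60


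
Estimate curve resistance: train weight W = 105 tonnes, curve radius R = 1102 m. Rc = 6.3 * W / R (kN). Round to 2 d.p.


Rc = 6.3 * W / R
Rc = 6.3 * 105 / 1102
Rc = 661.5 / 1102
Rc = 0.60 kN

0.60


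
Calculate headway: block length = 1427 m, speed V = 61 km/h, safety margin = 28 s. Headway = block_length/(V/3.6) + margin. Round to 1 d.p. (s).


V = 61 / 3.6 = 16.9444 m/s
Block traversal time = 1427 / 16.9444 = 84.2164 s
Headway = 84.2164 + 28
Headway = 112.2 s

112.2


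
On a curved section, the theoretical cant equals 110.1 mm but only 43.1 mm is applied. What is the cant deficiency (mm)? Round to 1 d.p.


Cant deficiency = equilibrium cant - actual cant
CD = 110.1 - 43.1
CD = 67.0 mm

67.0


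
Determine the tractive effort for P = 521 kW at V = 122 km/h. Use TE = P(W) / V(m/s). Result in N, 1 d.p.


Convert: P = 521 kW = 521000 W
V = 122 / 3.6 = 33.8889 m/s
TE = 521000 / 33.8889
TE = 15373.8 N

15373.8


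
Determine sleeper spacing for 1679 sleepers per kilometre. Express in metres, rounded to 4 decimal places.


Spacing = 1000 m / number of sleepers
Spacing = 1000 / 1679
Spacing = 0.5956 m

0.5956


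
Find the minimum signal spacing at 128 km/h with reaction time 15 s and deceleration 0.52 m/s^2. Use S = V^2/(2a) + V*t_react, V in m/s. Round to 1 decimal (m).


V = 128 / 3.6 = 35.5556 m/s
Braking distance = 35.5556^2 / (2*0.52) = 1215.5745 m
Sighting distance = 35.5556 * 15 = 533.3333 m
S = 1215.5745 + 533.3333 = 1748.9 m

1748.9


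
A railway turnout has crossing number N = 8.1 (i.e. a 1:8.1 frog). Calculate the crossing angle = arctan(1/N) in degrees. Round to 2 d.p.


1/N = 1/8.1 = 0.123457
angle = arctan(0.123457) = 0.122835 rad
angle = 0.122835 * 180/pi = 7.04 degrees

7.04


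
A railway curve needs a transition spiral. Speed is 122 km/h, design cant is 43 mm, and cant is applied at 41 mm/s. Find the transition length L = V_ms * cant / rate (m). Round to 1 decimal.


Convert speed: V = 122 / 3.6 = 33.8889 m/s
L = 33.8889 * 43 / 41
L = 1457.2222 / 41
L = 35.5 m

35.5


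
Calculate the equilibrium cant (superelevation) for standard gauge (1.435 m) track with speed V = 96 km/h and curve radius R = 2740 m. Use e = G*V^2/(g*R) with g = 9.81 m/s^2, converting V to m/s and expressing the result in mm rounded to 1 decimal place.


Convert speed: V = 96 / 3.6 = 26.6667 m/s
Apply formula: e = 1.435 * 26.6667^2 / (9.81 * 2740)
e = 1.435 * 711.1111 / 26879.4
e = 0.037964 m = 38.0 mm

38.0


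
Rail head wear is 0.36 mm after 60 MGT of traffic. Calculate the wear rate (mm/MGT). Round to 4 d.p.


Wear rate = total wear / cumulative tonnage
Rate = 0.36 / 60
Rate = 0.0060 mm/MGT

0.0060


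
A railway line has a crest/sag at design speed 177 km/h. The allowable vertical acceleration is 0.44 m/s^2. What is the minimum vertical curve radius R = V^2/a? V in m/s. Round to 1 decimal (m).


Convert speed: V = 177 / 3.6 = 49.1667 m/s
V^2 = 2417.3611 m^2/s^2
R_v = 2417.3611 / 0.44
R_v = 5494.0 m

5494.0


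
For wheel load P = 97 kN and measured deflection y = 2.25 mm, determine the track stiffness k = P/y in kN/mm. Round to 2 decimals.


Track stiffness k = P / y
k = 97 / 2.25
k = 43.11 kN/mm

43.11


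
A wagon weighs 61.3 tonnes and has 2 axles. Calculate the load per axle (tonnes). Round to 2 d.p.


Load per axle = total weight / number of axles
Load = 61.3 / 2
Load = 30.65 tonnes

30.65


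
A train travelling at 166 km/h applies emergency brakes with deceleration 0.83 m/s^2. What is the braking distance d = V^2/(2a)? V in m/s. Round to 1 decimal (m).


Convert speed: V = 166 / 3.6 = 46.1111 m/s
V^2 = 2126.2346
d = 2126.2346 / (2 * 0.83)
d = 2126.2346 / 1.66
d = 1280.9 m

1280.9


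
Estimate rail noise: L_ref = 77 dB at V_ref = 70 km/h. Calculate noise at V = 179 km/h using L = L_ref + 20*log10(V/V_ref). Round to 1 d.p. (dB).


V/V_ref = 179 / 70 = 2.557143
log10(2.557143) = 0.407755
20 * 0.407755 = 8.1551
L = 77 + 8.1551 = 85.2 dB

85.2


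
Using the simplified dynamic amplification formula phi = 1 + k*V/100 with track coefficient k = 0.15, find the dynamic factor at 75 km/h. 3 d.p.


phi = 1 + k * V / 100
phi = 1 + 0.15 * 75 / 100
phi = 1 + 0.1125
phi = 1.113

1.113


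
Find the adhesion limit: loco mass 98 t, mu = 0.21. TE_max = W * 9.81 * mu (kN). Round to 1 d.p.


TE_max = W * g * mu
TE_max = 98 * 9.81 * 0.21
TE_max = 961.38 * 0.21
TE_max = 201.9 kN

201.9


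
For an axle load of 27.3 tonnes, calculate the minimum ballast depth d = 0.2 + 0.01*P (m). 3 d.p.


d = 0.2 + 0.01 * 27.3
d = 0.2 + 0.273
d = 0.473 m

0.473


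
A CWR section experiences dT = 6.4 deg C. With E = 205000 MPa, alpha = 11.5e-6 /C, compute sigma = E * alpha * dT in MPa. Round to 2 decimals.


sigma = E * alpha * dT
sigma = 205000 * 11.5e-6 * 6.4
sigma = 2.3575 * 6.4
sigma = 15.09 MPa

15.09


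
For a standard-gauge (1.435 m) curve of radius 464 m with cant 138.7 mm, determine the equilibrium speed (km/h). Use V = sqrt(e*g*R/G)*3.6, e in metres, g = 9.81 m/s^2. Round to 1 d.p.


Convert cant: e = 138.7 mm = 0.1387 m
V_ms = sqrt(0.1387 * 9.81 * 464 / 1.435)
V_ms = sqrt(439.958333) = 20.9752 m/s
V = 20.9752 * 3.6 = 75.5 km/h

75.5


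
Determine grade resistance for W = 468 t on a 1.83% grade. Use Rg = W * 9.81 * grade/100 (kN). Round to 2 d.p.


Rg = W * 9.81 * grade / 100
Rg = 468 * 9.81 * 1.83 / 100
Rg = 4591.08 * 0.0183
Rg = 84.02 kN

84.02


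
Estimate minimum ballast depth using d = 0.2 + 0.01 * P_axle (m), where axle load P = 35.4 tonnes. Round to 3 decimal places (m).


d = 0.2 + 0.01 * 35.4
d = 0.2 + 0.354
d = 0.554 m

0.554


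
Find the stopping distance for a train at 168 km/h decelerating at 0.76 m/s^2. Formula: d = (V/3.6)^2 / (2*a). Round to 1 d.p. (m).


Convert speed: V = 168 / 3.6 = 46.6667 m/s
V^2 = 2177.7778
d = 2177.7778 / (2 * 0.76)
d = 2177.7778 / 1.52
d = 1432.7 m

1432.7


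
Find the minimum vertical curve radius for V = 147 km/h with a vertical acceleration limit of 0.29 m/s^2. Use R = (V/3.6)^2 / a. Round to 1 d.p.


Convert speed: V = 147 / 3.6 = 40.8333 m/s
V^2 = 1667.3611 m^2/s^2
R_v = 1667.3611 / 0.29
R_v = 5749.5 m

5749.5


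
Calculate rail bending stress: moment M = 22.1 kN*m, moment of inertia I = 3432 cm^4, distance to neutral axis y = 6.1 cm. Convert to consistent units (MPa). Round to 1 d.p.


Convert units:
M = 22.1 kN*m = 22100000 N*mm
y = 6.1 cm = 61 mm
I = 3432 cm^4 = 34320000 mm^4
sigma = 22100000 * 61 / 34320000
sigma = 39.3 MPa

39.3


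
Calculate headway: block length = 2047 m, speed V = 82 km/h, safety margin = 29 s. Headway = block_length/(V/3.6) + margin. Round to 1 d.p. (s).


V = 82 / 3.6 = 22.7778 m/s
Block traversal time = 2047 / 22.7778 = 89.8683 s
Headway = 89.8683 + 29
Headway = 118.9 s

118.9


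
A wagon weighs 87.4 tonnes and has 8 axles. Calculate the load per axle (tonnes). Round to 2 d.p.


Load per axle = total weight / number of axles
Load = 87.4 / 8
Load = 10.93 tonnes

10.93


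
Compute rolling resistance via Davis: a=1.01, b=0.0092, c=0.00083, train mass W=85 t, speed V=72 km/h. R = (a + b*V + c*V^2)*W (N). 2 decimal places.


b*V = 0.0092 * 72 = 0.6624
c*V^2 = 0.00083 * 5184 = 4.30272
R_per_t = 1.01 + 0.6624 + 4.30272 = 5.97512 N/t
R_total = 5.97512 * 85 = 507.89 N

507.89


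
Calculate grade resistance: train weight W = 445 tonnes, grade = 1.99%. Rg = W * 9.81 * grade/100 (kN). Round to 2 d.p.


Rg = W * 9.81 * grade / 100
Rg = 445 * 9.81 * 1.99 / 100
Rg = 4365.45 * 0.0199
Rg = 86.87 kN

86.87


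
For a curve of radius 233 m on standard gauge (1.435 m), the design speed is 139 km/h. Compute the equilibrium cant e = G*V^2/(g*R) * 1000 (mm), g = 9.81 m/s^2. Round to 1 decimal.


Convert speed: V = 139 / 3.6 = 38.6111 m/s
Apply formula: e = 1.435 * 38.6111^2 / (9.81 * 233)
e = 1.435 * 1490.8179 / 2285.73
e = 0.935948 m = 935.9 mm

935.9


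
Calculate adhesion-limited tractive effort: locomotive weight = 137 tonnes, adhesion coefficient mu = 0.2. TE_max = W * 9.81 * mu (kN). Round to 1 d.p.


TE_max = W * g * mu
TE_max = 137 * 9.81 * 0.2
TE_max = 1343.97 * 0.2
TE_max = 268.8 kN

268.8


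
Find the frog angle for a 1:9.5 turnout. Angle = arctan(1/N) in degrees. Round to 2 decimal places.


1/N = 1/9.5 = 0.105263
angle = arctan(0.105263) = 0.104877 rad
angle = 0.104877 * 180/pi = 6.01 degrees

6.01


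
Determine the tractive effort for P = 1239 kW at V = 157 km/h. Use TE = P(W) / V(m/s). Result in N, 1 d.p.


Convert: P = 1239 kW = 1239000 W
V = 157 / 3.6 = 43.6111 m/s
TE = 1239000 / 43.6111
TE = 28410.2 N

28410.2


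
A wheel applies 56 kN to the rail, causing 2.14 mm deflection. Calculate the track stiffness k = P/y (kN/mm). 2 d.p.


Track stiffness k = P / y
k = 56 / 2.14
k = 26.17 kN/mm

26.17


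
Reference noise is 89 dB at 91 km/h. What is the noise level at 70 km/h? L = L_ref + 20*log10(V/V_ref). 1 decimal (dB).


V/V_ref = 70 / 91 = 0.769231
log10(0.769231) = -0.113943
20 * -0.113943 = -2.2789
L = 89 + -2.2789 = 86.7 dB

86.7


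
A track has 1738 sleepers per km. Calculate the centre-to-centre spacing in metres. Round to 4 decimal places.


Spacing = 1000 m / number of sleepers
Spacing = 1000 / 1738
Spacing = 0.5754 m

0.5754


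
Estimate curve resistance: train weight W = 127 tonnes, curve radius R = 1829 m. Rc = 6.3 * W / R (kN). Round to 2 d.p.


Rc = 6.3 * W / R
Rc = 6.3 * 127 / 1829
Rc = 800.1 / 1829
Rc = 0.44 kN

0.44


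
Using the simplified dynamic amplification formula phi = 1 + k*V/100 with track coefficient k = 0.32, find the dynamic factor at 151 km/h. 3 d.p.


phi = 1 + k * V / 100
phi = 1 + 0.32 * 151 / 100
phi = 1 + 0.4832
phi = 1.483

1.483


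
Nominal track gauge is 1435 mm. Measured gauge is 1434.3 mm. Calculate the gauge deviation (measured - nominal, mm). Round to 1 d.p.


Deviation = measured - nominal
Deviation = 1434.3 - 1435
Deviation = -0.7 mm

-0.7


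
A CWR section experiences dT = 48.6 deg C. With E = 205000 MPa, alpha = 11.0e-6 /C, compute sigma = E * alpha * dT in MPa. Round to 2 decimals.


sigma = E * alpha * dT
sigma = 205000 * 11.0e-6 * 48.6
sigma = 2.255 * 48.6
sigma = 109.59 MPa

109.59


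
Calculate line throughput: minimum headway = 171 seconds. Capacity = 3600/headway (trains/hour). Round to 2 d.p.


Capacity = 3600 / headway
Capacity = 3600 / 171
Capacity = 21.05 trains/hour

21.05


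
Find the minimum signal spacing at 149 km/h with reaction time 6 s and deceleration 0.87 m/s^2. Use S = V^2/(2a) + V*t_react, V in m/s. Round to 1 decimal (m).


V = 149 / 3.6 = 41.3889 m/s
Braking distance = 41.3889^2 / (2*0.87) = 984.5058 m
Sighting distance = 41.3889 * 6 = 248.3333 m
S = 984.5058 + 248.3333 = 1232.8 m

1232.8


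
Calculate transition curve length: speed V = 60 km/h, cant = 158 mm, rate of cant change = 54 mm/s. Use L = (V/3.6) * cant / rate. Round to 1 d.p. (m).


Convert speed: V = 60 / 3.6 = 16.6667 m/s
L = 16.6667 * 158 / 54
L = 2633.3333 / 54
L = 48.8 m

48.8


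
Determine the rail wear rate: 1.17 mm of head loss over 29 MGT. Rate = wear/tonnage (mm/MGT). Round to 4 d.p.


Wear rate = total wear / cumulative tonnage
Rate = 1.17 / 29
Rate = 0.0403 mm/MGT

0.0403


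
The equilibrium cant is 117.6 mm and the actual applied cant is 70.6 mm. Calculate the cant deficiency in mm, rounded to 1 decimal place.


Cant deficiency = equilibrium cant - actual cant
CD = 117.6 - 70.6
CD = 47.0 mm

47.0


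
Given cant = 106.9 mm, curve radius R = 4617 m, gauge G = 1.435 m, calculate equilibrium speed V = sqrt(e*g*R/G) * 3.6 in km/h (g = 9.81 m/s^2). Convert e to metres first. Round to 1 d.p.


Convert cant: e = 106.9 mm = 0.1069 m
V_ms = sqrt(0.1069 * 9.81 * 4617 / 1.435)
V_ms = sqrt(3374.074643) = 58.0868 m/s
V = 58.0868 * 3.6 = 209.1 km/h

209.1


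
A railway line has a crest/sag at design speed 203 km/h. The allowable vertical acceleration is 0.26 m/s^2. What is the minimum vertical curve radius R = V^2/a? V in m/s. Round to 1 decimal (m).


Convert speed: V = 203 / 3.6 = 56.3889 m/s
V^2 = 3179.7068 m^2/s^2
R_v = 3179.7068 / 0.26
R_v = 12229.6 m

12229.6


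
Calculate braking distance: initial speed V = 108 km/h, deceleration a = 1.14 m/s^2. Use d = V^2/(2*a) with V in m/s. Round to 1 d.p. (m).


Convert speed: V = 108 / 3.6 = 30.0 m/s
V^2 = 900.0
d = 900.0 / (2 * 1.14)
d = 900.0 / 2.28
d = 394.7 m

394.7


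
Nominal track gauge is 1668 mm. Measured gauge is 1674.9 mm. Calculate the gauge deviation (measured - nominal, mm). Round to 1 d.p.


Deviation = measured - nominal
Deviation = 1674.9 - 1668
Deviation = 6.9 mm

6.9


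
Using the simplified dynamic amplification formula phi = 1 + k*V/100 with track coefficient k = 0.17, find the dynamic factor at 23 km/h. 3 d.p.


phi = 1 + k * V / 100
phi = 1 + 0.17 * 23 / 100
phi = 1 + 0.0391
phi = 1.039

1.039


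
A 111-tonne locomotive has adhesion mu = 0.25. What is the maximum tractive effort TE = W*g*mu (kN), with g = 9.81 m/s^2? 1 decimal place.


TE_max = W * g * mu
TE_max = 111 * 9.81 * 0.25
TE_max = 1088.91 * 0.25
TE_max = 272.2 kN

272.2


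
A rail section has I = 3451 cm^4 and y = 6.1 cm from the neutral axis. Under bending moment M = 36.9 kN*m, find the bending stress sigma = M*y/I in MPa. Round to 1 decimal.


Convert units:
M = 36.9 kN*m = 36900000 N*mm
y = 6.1 cm = 61 mm
I = 3451 cm^4 = 34510000 mm^4
sigma = 36900000 * 61 / 34510000
sigma = 65.2 MPa

65.2


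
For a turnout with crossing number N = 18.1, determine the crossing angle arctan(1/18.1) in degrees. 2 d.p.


1/N = 1/18.1 = 0.055249
angle = arctan(0.055249) = 0.055193 rad
angle = 0.055193 * 180/pi = 3.16 degrees

3.16


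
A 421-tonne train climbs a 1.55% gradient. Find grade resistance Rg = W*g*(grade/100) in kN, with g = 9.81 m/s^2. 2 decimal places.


Rg = W * 9.81 * grade / 100
Rg = 421 * 9.81 * 1.55 / 100
Rg = 4130.01 * 0.0155
Rg = 64.02 kN

64.02


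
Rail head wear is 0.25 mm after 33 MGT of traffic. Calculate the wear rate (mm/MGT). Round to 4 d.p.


Wear rate = total wear / cumulative tonnage
Rate = 0.25 / 33
Rate = 0.0076 mm/MGT

0.0076


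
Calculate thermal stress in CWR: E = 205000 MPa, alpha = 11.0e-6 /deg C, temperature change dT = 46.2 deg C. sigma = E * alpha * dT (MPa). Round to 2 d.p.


sigma = E * alpha * dT
sigma = 205000 * 11.0e-6 * 46.2
sigma = 2.255 * 46.2
sigma = 104.18 MPa

104.18


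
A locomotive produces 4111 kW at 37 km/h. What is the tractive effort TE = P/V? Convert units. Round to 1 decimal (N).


Convert: P = 4111 kW = 4111000 W
V = 37 / 3.6 = 10.2778 m/s
TE = 4111000 / 10.2778
TE = 399989.2 N

399989.2


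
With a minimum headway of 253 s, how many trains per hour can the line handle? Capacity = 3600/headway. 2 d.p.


Capacity = 3600 / headway
Capacity = 3600 / 253
Capacity = 14.23 trains/hour

14.23


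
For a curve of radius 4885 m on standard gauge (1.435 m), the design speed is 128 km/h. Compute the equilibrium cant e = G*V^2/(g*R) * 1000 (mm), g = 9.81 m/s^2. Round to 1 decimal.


Convert speed: V = 128 / 3.6 = 35.5556 m/s
Apply formula: e = 1.435 * 35.5556^2 / (9.81 * 4885)
e = 1.435 * 1264.1975 / 47921.85
e = 0.037856 m = 37.9 mm

37.9


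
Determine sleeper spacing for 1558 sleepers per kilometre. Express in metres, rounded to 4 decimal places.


Spacing = 1000 m / number of sleepers
Spacing = 1000 / 1558
Spacing = 0.6418 m

0.6418


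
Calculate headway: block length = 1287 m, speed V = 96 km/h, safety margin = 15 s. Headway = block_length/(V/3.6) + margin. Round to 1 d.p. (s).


V = 96 / 3.6 = 26.6667 m/s
Block traversal time = 1287 / 26.6667 = 48.2625 s
Headway = 48.2625 + 15
Headway = 63.3 s

63.3


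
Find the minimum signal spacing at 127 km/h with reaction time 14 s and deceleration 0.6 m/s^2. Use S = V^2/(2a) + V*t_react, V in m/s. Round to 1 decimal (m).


V = 127 / 3.6 = 35.2778 m/s
Braking distance = 35.2778^2 / (2*0.6) = 1037.1013 m
Sighting distance = 35.2778 * 14 = 493.8889 m
S = 1037.1013 + 493.8889 = 1531.0 m

1531.0


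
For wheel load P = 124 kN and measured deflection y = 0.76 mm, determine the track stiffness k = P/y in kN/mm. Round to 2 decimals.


Track stiffness k = P / y
k = 124 / 0.76
k = 163.16 kN/mm

163.16


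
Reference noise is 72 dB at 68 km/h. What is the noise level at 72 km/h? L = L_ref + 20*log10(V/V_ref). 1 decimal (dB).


V/V_ref = 72 / 68 = 1.058824
log10(1.058824) = 0.024824
20 * 0.024824 = 0.4965
L = 72 + 0.4965 = 72.5 dB

72.5


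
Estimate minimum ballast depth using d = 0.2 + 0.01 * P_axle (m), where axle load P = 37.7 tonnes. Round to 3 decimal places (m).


d = 0.2 + 0.01 * 37.7
d = 0.2 + 0.377
d = 0.577 m

0.577


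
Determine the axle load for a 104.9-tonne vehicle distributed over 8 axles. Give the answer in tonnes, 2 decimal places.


Load per axle = total weight / number of axles
Load = 104.9 / 8
Load = 13.11 tonnes

13.11


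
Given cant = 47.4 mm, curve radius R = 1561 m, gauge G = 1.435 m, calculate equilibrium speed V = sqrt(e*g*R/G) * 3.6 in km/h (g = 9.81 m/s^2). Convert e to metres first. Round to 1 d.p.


Convert cant: e = 47.4 mm = 0.0474 m
V_ms = sqrt(0.0474 * 9.81 * 1561 / 1.435)
V_ms = sqrt(505.822741) = 22.4905 m/s
V = 22.4905 * 3.6 = 81.0 km/h

81.0


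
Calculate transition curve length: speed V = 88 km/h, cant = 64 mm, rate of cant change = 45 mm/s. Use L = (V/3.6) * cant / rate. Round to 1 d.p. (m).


Convert speed: V = 88 / 3.6 = 24.4444 m/s
L = 24.4444 * 64 / 45
L = 1564.4444 / 45
L = 34.8 m

34.8


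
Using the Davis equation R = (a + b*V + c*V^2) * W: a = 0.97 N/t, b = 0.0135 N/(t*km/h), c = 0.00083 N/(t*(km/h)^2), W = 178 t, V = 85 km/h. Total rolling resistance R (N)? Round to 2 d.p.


b*V = 0.0135 * 85 = 1.1475
c*V^2 = 0.00083 * 7225 = 5.99675
R_per_t = 0.97 + 1.1475 + 5.99675 = 8.11425 N/t
R_total = 8.11425 * 178 = 1444.34 N

1444.34


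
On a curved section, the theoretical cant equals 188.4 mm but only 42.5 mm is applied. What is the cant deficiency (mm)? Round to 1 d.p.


Cant deficiency = equilibrium cant - actual cant
CD = 188.4 - 42.5
CD = 145.9 mm

145.9


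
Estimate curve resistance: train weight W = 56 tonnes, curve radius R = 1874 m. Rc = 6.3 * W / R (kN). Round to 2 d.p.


Rc = 6.3 * W / R
Rc = 6.3 * 56 / 1874
Rc = 352.8 / 1874
Rc = 0.19 kN

0.19


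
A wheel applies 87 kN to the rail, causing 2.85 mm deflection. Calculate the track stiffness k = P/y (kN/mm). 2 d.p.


Track stiffness k = P / y
k = 87 / 2.85
k = 30.53 kN/mm

30.53


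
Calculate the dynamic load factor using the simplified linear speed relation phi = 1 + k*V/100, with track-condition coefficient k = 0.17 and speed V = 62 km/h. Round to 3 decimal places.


phi = 1 + k * V / 100
phi = 1 + 0.17 * 62 / 100
phi = 1 + 0.1054
phi = 1.105

1.105


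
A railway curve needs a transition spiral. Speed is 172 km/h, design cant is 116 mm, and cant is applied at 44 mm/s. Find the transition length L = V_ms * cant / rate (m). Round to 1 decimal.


Convert speed: V = 172 / 3.6 = 47.7778 m/s
L = 47.7778 * 116 / 44
L = 5542.2222 / 44
L = 126.0 m

126.0


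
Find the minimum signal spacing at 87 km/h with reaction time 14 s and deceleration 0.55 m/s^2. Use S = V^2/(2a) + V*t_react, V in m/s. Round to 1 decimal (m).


V = 87 / 3.6 = 24.1667 m/s
Braking distance = 24.1667^2 / (2*0.55) = 530.9343 m
Sighting distance = 24.1667 * 14 = 338.3333 m
S = 530.9343 + 338.3333 = 869.3 m

869.3


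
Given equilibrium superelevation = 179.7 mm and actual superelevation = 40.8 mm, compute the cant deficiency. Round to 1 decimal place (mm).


Cant deficiency = equilibrium cant - actual cant
CD = 179.7 - 40.8
CD = 138.9 mm

138.9


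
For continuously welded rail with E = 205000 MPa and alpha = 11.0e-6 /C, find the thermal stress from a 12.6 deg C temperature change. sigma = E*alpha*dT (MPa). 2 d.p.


sigma = E * alpha * dT
sigma = 205000 * 11.0e-6 * 12.6
sigma = 2.255 * 12.6
sigma = 28.41 MPa

28.41


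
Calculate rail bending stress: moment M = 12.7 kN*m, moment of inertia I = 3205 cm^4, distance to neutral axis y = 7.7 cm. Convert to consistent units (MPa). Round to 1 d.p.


Convert units:
M = 12.7 kN*m = 12700000 N*mm
y = 7.7 cm = 77 mm
I = 3205 cm^4 = 32050000 mm^4
sigma = 12700000 * 77 / 32050000
sigma = 30.5 MPa

30.5


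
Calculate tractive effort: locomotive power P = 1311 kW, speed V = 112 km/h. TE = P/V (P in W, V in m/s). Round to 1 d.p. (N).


Convert: P = 1311 kW = 1311000 W
V = 112 / 3.6 = 31.1111 m/s
TE = 1311000 / 31.1111
TE = 42139.3 N

42139.3


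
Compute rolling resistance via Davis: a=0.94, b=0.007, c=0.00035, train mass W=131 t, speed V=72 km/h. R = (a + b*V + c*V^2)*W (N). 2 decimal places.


b*V = 0.007 * 72 = 0.504
c*V^2 = 0.00035 * 5184 = 1.8144
R_per_t = 0.94 + 0.504 + 1.8144 = 3.2584 N/t
R_total = 3.2584 * 131 = 426.85 N

426.85


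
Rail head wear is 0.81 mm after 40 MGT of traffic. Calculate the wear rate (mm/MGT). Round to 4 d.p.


Wear rate = total wear / cumulative tonnage
Rate = 0.81 / 40
Rate = 0.0203 mm/MGT

0.0203


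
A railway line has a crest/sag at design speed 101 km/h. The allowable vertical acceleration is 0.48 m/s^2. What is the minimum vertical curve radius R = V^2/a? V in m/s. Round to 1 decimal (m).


Convert speed: V = 101 / 3.6 = 28.0556 m/s
V^2 = 787.1142 m^2/s^2
R_v = 787.1142 / 0.48
R_v = 1639.8 m

1639.8


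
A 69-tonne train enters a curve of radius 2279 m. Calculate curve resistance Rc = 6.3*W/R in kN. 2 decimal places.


Rc = 6.3 * W / R
Rc = 6.3 * 69 / 2279
Rc = 434.7 / 2279
Rc = 0.19 kN

0.19


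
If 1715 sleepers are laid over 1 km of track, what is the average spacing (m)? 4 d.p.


Spacing = 1000 m / number of sleepers
Spacing = 1000 / 1715
Spacing = 0.5831 m

0.5831


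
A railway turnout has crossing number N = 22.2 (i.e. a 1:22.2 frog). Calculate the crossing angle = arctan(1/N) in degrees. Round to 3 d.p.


1/N = 1/22.2 = 0.045045
angle = arctan(0.045045) = 0.045015 rad
angle = 0.045015 * 180/pi = 2.579 degrees

2.579


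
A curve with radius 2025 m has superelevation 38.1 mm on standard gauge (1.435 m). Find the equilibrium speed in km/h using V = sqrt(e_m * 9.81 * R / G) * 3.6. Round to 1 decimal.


Convert cant: e = 38.1 mm = 0.0381 m
V_ms = sqrt(0.0381 * 9.81 * 2025 / 1.435)
V_ms = sqrt(527.43277) = 22.9659 m/s
V = 22.9659 * 3.6 = 82.7 km/h

82.7


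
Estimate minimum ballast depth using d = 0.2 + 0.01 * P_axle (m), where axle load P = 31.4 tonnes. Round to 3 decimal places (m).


d = 0.2 + 0.01 * 31.4
d = 0.2 + 0.314
d = 0.514 m

0.514


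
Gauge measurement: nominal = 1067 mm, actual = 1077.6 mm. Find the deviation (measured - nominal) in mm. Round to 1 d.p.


Deviation = measured - nominal
Deviation = 1077.6 - 1067
Deviation = 10.6 mm

10.6


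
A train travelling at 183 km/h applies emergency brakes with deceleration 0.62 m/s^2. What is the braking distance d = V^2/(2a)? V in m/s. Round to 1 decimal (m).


Convert speed: V = 183 / 3.6 = 50.8333 m/s
V^2 = 2584.0278
d = 2584.0278 / (2 * 0.62)
d = 2584.0278 / 1.24
d = 2083.9 m

2083.9


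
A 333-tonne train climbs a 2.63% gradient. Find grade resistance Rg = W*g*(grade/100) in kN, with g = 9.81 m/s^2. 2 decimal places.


Rg = W * 9.81 * grade / 100
Rg = 333 * 9.81 * 2.63 / 100
Rg = 3266.73 * 0.0263
Rg = 85.91 kN

85.91


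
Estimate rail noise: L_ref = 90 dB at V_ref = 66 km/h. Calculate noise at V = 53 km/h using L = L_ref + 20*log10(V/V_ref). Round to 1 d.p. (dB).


V/V_ref = 53 / 66 = 0.80303
log10(0.80303) = -0.095268
20 * -0.095268 = -1.9054
L = 90 + -1.9054 = 88.1 dB

88.1


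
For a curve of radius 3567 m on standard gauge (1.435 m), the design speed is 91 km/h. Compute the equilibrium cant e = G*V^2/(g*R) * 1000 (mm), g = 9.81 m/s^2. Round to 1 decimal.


Convert speed: V = 91 / 3.6 = 25.2778 m/s
Apply formula: e = 1.435 * 25.2778^2 / (9.81 * 3567)
e = 1.435 * 638.966 / 34992.27
e = 0.026203 m = 26.2 mm

26.2


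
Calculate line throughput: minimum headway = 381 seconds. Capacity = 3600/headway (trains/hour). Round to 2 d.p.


Capacity = 3600 / headway
Capacity = 3600 / 381
Capacity = 9.45 trains/hour

9.45


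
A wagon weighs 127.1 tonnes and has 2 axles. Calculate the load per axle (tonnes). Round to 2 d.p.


Load per axle = total weight / number of axles
Load = 127.1 / 2
Load = 63.55 tonnes

63.55


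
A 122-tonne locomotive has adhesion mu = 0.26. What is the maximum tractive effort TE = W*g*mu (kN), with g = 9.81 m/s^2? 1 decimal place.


TE_max = W * g * mu
TE_max = 122 * 9.81 * 0.26
TE_max = 1196.82 * 0.26
TE_max = 311.2 kN

311.2


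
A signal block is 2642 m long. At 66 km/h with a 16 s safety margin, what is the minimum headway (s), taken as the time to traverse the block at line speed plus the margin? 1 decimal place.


V = 66 / 3.6 = 18.3333 m/s
Block traversal time = 2642 / 18.3333 = 144.1091 s
Headway = 144.1091 + 16
Headway = 160.1 s

160.1


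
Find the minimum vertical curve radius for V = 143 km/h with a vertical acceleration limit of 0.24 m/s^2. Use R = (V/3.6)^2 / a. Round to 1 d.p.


Convert speed: V = 143 / 3.6 = 39.7222 m/s
V^2 = 1577.8549 m^2/s^2
R_v = 1577.8549 / 0.24
R_v = 6574.4 m

6574.4


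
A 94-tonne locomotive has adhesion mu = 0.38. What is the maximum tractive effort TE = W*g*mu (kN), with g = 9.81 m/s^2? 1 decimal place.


TE_max = W * g * mu
TE_max = 94 * 9.81 * 0.38
TE_max = 922.14 * 0.38
TE_max = 350.4 kN

350.4


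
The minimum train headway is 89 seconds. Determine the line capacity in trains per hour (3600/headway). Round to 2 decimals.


Capacity = 3600 / headway
Capacity = 3600 / 89
Capacity = 40.45 trains/hour

40.45


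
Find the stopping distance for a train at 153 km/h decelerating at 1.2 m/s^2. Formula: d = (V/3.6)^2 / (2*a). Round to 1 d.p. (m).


Convert speed: V = 153 / 3.6 = 42.5 m/s
V^2 = 1806.25
d = 1806.25 / (2 * 1.2)
d = 1806.25 / 2.4
d = 752.6 m

752.6


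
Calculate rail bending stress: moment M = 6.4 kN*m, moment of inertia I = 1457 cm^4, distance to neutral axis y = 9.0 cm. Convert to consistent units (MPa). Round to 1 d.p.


Convert units:
M = 6.4 kN*m = 6400000 N*mm
y = 9.0 cm = 90 mm
I = 1457 cm^4 = 14570000 mm^4
sigma = 6400000 * 90 / 14570000
sigma = 39.5 MPa

39.5


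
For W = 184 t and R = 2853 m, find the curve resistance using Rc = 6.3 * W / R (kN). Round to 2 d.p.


Rc = 6.3 * W / R
Rc = 6.3 * 184 / 2853
Rc = 1159.2 / 2853
Rc = 0.41 kN

0.41


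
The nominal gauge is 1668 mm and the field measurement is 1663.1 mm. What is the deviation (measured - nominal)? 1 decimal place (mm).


Deviation = measured - nominal
Deviation = 1663.1 - 1668
Deviation = -4.9 mm

-4.9


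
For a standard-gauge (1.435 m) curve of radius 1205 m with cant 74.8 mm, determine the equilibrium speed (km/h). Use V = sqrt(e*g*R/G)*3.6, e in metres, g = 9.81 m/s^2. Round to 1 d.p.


Convert cant: e = 74.8 mm = 0.0748 m
V_ms = sqrt(0.0748 * 9.81 * 1205 / 1.435)
V_ms = sqrt(616.17738) = 24.8229 m/s
V = 24.8229 * 3.6 = 89.4 km/h

89.4


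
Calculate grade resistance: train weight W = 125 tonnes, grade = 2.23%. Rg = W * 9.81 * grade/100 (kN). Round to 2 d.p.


Rg = W * 9.81 * grade / 100
Rg = 125 * 9.81 * 2.23 / 100
Rg = 1226.25 * 0.0223
Rg = 27.35 kN

27.35


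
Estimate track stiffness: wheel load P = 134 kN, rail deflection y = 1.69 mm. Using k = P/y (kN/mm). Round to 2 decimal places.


Track stiffness k = P / y
k = 134 / 1.69
k = 79.29 kN/mm

79.29


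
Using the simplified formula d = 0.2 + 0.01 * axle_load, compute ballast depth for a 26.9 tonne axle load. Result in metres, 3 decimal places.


d = 0.2 + 0.01 * 26.9
d = 0.2 + 0.269
d = 0.469 m

0.469


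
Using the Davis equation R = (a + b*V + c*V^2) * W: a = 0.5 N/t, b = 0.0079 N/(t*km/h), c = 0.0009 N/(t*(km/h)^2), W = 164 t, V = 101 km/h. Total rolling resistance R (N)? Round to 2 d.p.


b*V = 0.0079 * 101 = 0.7979
c*V^2 = 0.0009 * 10201 = 9.1809
R_per_t = 0.5 + 0.7979 + 9.1809 = 10.4788 N/t
R_total = 10.4788 * 164 = 1718.52 N

1718.52


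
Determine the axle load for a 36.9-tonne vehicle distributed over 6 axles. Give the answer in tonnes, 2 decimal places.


Load per axle = total weight / number of axles
Load = 36.9 / 6
Load = 6.15 tonnes

6.15


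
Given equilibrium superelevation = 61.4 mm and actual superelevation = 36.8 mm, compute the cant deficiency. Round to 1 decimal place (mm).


Cant deficiency = equilibrium cant - actual cant
CD = 61.4 - 36.8
CD = 24.6 mm

24.6


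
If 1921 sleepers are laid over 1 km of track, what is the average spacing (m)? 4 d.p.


Spacing = 1000 m / number of sleepers
Spacing = 1000 / 1921
Spacing = 0.5206 m

0.5206


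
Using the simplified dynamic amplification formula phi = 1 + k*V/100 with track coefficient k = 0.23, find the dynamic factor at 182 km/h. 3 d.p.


phi = 1 + k * V / 100
phi = 1 + 0.23 * 182 / 100
phi = 1 + 0.4186
phi = 1.419

1.419


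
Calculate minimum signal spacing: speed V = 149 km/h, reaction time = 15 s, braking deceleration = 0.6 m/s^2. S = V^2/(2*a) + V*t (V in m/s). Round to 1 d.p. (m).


V = 149 / 3.6 = 41.3889 m/s
Braking distance = 41.3889^2 / (2*0.6) = 1427.5334 m
Sighting distance = 41.3889 * 15 = 620.8333 m
S = 1427.5334 + 620.8333 = 2048.4 m

2048.4


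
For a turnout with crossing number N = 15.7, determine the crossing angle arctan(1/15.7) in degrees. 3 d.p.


1/N = 1/15.7 = 0.063694
angle = arctan(0.063694) = 0.063608 rad
angle = 0.063608 * 180/pi = 3.644 degrees

3.644


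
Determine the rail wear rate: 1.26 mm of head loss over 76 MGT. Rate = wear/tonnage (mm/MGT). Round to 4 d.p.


Wear rate = total wear / cumulative tonnage
Rate = 1.26 / 76
Rate = 0.0166 mm/MGT

0.0166


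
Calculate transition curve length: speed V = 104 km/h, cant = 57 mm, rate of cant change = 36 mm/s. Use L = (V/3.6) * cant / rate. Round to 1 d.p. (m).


Convert speed: V = 104 / 3.6 = 28.8889 m/s
L = 28.8889 * 57 / 36
L = 1646.6667 / 36
L = 45.7 m

45.7


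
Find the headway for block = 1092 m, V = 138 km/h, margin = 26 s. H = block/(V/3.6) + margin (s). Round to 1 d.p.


V = 138 / 3.6 = 38.3333 m/s
Block traversal time = 1092 / 38.3333 = 28.487 s
Headway = 28.487 + 26
Headway = 54.5 s

54.5


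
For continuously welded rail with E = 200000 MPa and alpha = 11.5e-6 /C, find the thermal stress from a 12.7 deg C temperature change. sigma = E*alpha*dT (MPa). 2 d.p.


sigma = E * alpha * dT
sigma = 200000 * 11.5e-6 * 12.7
sigma = 2.3 * 12.7
sigma = 29.21 MPa

29.21


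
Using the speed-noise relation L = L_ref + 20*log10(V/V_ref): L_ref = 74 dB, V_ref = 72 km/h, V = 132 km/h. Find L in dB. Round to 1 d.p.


V/V_ref = 132 / 72 = 1.833333
log10(1.833333) = 0.263241
20 * 0.263241 = 5.2648
L = 74 + 5.2648 = 79.3 dB

79.3


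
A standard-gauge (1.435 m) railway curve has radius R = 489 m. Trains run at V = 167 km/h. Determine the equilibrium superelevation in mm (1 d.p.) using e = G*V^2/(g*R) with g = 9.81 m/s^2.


Convert speed: V = 167 / 3.6 = 46.3889 m/s
Apply formula: e = 1.435 * 46.3889^2 / (9.81 * 489)
e = 1.435 * 2151.929 / 4797.09
e = 0.643727 m = 643.7 mm

643.7


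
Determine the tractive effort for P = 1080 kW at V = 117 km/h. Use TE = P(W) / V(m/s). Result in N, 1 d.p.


Convert: P = 1080 kW = 1080000 W
V = 117 / 3.6 = 32.5 m/s
TE = 1080000 / 32.5
TE = 33230.8 N

33230.8


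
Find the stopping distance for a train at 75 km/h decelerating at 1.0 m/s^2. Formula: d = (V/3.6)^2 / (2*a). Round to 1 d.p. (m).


Convert speed: V = 75 / 3.6 = 20.8333 m/s
V^2 = 434.0278
d = 434.0278 / (2 * 1.0)
d = 434.0278 / 2.0
d = 217.0 m

217.0


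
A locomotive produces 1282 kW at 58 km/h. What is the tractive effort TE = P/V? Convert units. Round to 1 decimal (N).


Convert: P = 1282 kW = 1282000 W
V = 58 / 3.6 = 16.1111 m/s
TE = 1282000 / 16.1111
TE = 79572.4 N

79572.4


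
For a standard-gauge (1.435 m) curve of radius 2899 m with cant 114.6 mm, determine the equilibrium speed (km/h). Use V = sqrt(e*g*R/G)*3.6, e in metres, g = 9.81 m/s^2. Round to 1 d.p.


Convert cant: e = 114.6 mm = 0.1146 m
V_ms = sqrt(0.1146 * 9.81 * 2899 / 1.435)
V_ms = sqrt(2271.17155) = 47.6568 m/s
V = 47.6568 * 3.6 = 171.6 km/h

171.6


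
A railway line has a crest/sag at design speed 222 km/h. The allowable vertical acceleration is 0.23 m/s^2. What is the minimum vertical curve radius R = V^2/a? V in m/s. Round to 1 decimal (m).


Convert speed: V = 222 / 3.6 = 61.6667 m/s
V^2 = 3802.7778 m^2/s^2
R_v = 3802.7778 / 0.23
R_v = 16533.8 m

16533.8


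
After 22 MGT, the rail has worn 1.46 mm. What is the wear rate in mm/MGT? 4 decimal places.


Wear rate = total wear / cumulative tonnage
Rate = 1.46 / 22
Rate = 0.0664 mm/MGT

0.0664


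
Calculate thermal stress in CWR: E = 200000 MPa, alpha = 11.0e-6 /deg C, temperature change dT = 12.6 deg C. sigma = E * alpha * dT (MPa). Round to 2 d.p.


sigma = E * alpha * dT
sigma = 200000 * 11.0e-6 * 12.6
sigma = 2.2 * 12.6
sigma = 27.72 MPa

27.72


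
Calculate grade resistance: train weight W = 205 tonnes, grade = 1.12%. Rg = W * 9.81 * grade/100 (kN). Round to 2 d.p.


Rg = W * 9.81 * grade / 100
Rg = 205 * 9.81 * 1.12 / 100
Rg = 2011.05 * 0.0112
Rg = 22.52 kN

22.52


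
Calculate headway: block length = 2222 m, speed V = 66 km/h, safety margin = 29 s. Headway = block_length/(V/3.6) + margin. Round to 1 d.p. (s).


V = 66 / 3.6 = 18.3333 m/s
Block traversal time = 2222 / 18.3333 = 121.2 s
Headway = 121.2 + 29
Headway = 150.2 s

150.2


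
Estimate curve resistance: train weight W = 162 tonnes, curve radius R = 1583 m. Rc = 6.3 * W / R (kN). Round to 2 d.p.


Rc = 6.3 * W / R
Rc = 6.3 * 162 / 1583
Rc = 1020.6 / 1583
Rc = 0.64 kN

0.64


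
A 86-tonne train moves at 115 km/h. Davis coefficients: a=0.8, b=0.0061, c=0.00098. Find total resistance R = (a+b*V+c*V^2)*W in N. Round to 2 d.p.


b*V = 0.0061 * 115 = 0.7015
c*V^2 = 0.00098 * 13225 = 12.9605
R_per_t = 0.8 + 0.7015 + 12.9605 = 14.462 N/t
R_total = 14.462 * 86 = 1243.73 N

1243.73


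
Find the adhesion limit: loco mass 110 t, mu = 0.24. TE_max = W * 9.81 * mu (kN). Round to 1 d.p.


TE_max = W * g * mu
TE_max = 110 * 9.81 * 0.24
TE_max = 1079.1 * 0.24
TE_max = 259.0 kN

259.0


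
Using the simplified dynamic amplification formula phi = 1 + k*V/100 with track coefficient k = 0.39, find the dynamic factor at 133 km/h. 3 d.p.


phi = 1 + k * V / 100
phi = 1 + 0.39 * 133 / 100
phi = 1 + 0.5187
phi = 1.519

1.519


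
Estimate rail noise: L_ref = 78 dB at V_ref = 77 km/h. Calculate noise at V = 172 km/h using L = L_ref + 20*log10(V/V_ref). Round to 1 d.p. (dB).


V/V_ref = 172 / 77 = 2.233766
log10(2.233766) = 0.349038
20 * 0.349038 = 6.9808
L = 78 + 6.9808 = 85.0 dB

85.0


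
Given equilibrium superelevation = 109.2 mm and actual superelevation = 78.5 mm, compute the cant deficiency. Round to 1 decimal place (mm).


Cant deficiency = equilibrium cant - actual cant
CD = 109.2 - 78.5
CD = 30.7 mm

30.7


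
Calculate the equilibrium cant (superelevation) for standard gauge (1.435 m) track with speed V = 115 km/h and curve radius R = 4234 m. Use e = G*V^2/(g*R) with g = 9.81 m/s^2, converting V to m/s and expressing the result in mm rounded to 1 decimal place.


Convert speed: V = 115 / 3.6 = 31.9444 m/s
Apply formula: e = 1.435 * 31.9444^2 / (9.81 * 4234)
e = 1.435 * 1020.4475 / 41535.54
e = 0.035255 m = 35.3 mm

35.3


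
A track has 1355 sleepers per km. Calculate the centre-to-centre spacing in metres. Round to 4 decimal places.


Spacing = 1000 m / number of sleepers
Spacing = 1000 / 1355
Spacing = 0.7380 m

0.7380


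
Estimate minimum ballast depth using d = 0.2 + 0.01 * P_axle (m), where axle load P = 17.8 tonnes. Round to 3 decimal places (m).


d = 0.2 + 0.01 * 17.8
d = 0.2 + 0.178
d = 0.378 m

0.378


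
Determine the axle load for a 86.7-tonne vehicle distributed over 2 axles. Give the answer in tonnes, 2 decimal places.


Load per axle = total weight / number of axles
Load = 86.7 / 2
Load = 43.35 tonnes

43.35


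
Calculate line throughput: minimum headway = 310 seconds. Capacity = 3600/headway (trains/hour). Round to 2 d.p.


Capacity = 3600 / headway
Capacity = 3600 / 310
Capacity = 11.61 trains/hour

11.61


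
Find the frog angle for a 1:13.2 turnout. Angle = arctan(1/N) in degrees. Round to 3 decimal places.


1/N = 1/13.2 = 0.075758
angle = arctan(0.075758) = 0.075613 rad
angle = 0.075613 * 180/pi = 4.332 degrees

4.332


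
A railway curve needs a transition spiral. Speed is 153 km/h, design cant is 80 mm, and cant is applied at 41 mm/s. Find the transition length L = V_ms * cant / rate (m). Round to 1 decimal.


Convert speed: V = 153 / 3.6 = 42.5 m/s
L = 42.5 * 80 / 41
L = 3400.0 / 41
L = 82.9 m

82.9


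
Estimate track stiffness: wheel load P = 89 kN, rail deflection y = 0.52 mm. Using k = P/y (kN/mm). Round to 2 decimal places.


Track stiffness k = P / y
k = 89 / 0.52
k = 171.15 kN/mm

171.15


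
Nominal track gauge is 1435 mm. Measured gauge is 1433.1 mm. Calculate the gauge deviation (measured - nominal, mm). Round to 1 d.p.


Deviation = measured - nominal
Deviation = 1433.1 - 1435
Deviation = -1.9 mm

-1.9


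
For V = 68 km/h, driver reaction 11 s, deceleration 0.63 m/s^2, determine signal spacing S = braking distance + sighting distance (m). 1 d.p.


V = 68 / 3.6 = 18.8889 m/s
Braking distance = 18.8889^2 / (2*0.63) = 283.1668 m
Sighting distance = 18.8889 * 11 = 207.7778 m
S = 283.1668 + 207.7778 = 490.9 m

490.9


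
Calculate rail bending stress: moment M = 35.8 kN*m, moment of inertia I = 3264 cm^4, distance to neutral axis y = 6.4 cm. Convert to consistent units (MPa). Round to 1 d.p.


Convert units:
M = 35.8 kN*m = 35800000 N*mm
y = 6.4 cm = 64 mm
I = 3264 cm^4 = 32640000 mm^4
sigma = 35800000 * 64 / 32640000
sigma = 70.2 MPa

70.2


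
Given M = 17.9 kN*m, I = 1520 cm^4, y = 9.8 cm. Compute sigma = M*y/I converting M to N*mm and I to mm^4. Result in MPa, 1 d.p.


Convert units:
M = 17.9 kN*m = 17900000 N*mm
y = 9.8 cm = 98 mm
I = 1520 cm^4 = 15200000 mm^4
sigma = 17900000 * 98 / 15200000
sigma = 115.4 MPa

115.4


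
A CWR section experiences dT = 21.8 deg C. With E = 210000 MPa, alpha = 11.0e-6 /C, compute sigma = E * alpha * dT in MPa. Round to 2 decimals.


sigma = E * alpha * dT
sigma = 210000 * 11.0e-6 * 21.8
sigma = 2.31 * 21.8
sigma = 50.36 MPa

50.36


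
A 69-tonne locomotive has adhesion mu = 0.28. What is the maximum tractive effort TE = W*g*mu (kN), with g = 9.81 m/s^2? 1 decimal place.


TE_max = W * g * mu
TE_max = 69 * 9.81 * 0.28
TE_max = 676.89 * 0.28
TE_max = 189.5 kN

189.5


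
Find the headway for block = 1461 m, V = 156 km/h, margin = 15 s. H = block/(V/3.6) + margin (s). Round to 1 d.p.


V = 156 / 3.6 = 43.3333 m/s
Block traversal time = 1461 / 43.3333 = 33.7154 s
Headway = 33.7154 + 15
Headway = 48.7 s

48.7
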